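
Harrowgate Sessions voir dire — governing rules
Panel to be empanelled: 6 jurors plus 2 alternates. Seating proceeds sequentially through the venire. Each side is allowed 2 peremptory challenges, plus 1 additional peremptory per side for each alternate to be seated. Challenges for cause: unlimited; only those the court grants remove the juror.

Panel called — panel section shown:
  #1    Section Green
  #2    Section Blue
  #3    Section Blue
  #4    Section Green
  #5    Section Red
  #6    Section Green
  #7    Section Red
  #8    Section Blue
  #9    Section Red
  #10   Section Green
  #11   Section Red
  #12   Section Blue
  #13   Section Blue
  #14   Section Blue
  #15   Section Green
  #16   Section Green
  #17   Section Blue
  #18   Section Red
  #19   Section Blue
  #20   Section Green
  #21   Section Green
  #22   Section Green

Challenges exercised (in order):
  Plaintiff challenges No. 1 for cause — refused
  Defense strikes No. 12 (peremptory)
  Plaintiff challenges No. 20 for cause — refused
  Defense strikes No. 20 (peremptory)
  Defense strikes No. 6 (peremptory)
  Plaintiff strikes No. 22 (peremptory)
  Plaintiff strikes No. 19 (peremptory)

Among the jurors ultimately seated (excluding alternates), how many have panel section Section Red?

Removed: #6, #12, #19, #20, #22.
Seated jurors 1–6: #1, #2, #3, #4, #5, #7 (alternates #8, #9 not counted).
Of those, in Section Red: #5, #7 → 2.

2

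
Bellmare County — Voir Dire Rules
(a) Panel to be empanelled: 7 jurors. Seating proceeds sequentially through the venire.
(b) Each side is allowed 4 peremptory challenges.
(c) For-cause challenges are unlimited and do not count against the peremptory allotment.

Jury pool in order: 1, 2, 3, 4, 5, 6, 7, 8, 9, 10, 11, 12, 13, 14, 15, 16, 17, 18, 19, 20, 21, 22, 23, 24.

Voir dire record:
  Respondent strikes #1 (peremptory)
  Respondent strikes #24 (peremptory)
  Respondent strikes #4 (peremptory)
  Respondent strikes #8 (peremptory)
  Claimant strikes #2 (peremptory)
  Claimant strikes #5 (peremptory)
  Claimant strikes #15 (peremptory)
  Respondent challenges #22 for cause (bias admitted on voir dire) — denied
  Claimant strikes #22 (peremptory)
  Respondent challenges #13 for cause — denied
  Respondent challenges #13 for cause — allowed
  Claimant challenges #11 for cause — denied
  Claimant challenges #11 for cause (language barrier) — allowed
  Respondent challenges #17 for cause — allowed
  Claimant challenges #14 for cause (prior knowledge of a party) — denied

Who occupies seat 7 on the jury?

Removed: #1, #2, #4, #5, #8, #11, #13, #15, #17, #22, #24. (#14 stays — for-cause denied.)
Seating in order: seats 1–7 → #3, #6, #7, #9, #10, #12, #14.
So seat 7 is #14.

14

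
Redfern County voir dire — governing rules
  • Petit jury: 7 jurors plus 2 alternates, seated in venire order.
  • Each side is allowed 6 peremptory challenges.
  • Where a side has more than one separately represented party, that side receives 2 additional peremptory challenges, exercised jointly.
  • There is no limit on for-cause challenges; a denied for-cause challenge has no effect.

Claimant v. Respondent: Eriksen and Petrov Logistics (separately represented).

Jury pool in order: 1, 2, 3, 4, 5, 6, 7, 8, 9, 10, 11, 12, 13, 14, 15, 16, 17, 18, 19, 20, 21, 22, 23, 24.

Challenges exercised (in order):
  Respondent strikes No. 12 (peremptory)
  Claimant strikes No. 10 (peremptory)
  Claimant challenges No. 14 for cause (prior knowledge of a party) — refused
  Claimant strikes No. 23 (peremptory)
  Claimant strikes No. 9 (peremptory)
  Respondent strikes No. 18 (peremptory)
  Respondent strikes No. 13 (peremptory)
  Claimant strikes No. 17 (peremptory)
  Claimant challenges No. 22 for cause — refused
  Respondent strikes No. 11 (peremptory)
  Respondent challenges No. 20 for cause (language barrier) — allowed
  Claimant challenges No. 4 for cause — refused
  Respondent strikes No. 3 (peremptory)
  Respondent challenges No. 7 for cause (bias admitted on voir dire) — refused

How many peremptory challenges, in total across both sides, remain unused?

5

Claimant allotment: 6. Respondent allotment: 6 base + 2 multi-party = 8.
Claimant peremptories used: #10, #23, #9, #17 — 4 (for-cause on #14, #22, #4 don't count).
Respondent peremptories used: #12, #18, #13, #11, #3 — 5 (for-cause on #20, #7 don't count).
Remaining: (6 − 4) + (8 − 5) = 5.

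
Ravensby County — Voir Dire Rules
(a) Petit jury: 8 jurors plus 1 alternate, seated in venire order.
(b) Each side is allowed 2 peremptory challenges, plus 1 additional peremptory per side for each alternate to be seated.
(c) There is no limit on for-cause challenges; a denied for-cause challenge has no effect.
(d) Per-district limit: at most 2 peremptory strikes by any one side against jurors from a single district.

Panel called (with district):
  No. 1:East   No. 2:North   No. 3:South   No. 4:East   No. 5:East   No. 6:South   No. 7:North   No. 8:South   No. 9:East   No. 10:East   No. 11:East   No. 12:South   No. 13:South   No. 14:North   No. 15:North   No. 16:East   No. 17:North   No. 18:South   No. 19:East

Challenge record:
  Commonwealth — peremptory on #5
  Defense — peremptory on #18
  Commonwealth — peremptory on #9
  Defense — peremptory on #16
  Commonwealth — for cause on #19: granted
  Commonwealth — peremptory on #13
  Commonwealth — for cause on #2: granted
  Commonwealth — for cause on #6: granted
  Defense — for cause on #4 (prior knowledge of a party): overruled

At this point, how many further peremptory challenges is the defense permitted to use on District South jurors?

Defense peremptories so far: #18, #16 — 2 of 3 used, 1 left overall.
Against District South: #18 — 1 used; per-district cap 2 leaves 1.
Binding limit: min(1, 1) = 1.

1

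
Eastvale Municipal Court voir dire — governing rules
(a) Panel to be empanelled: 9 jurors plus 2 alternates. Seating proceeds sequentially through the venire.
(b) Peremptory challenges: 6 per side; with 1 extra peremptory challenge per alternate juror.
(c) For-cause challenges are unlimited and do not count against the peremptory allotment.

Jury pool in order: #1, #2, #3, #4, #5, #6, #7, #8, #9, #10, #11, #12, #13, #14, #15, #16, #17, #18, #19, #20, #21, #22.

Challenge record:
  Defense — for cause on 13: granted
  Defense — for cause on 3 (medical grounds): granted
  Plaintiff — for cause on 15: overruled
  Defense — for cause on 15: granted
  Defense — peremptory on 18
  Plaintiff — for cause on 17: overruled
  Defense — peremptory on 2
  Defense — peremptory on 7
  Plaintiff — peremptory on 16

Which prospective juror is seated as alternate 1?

Removed: #2, #3, #7, #13, #15, #16, #18. (#17 stays — for-cause denied.)
Seating in order: seats 1–9 → #1, #4, #5, #6, #8, #9, #10, #11, #12; alternates → #14, #17.
So alternate 1 is #14.

14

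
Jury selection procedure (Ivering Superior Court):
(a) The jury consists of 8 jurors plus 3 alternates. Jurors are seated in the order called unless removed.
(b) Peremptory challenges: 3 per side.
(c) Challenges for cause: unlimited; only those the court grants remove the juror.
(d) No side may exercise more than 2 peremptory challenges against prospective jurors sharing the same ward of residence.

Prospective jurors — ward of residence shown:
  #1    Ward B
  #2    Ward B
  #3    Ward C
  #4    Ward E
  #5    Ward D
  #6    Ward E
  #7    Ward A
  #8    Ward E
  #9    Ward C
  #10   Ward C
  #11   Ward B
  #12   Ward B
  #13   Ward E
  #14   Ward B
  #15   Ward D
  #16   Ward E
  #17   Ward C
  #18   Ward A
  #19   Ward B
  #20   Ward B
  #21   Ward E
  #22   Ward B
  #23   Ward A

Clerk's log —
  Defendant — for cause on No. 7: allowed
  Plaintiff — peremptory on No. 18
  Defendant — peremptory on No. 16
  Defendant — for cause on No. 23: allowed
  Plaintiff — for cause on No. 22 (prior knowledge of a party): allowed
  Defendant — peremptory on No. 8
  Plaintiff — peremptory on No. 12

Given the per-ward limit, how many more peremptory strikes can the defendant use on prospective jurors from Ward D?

Defendant peremptories so far: #16, #8 — 2 of 3 used, 1 left overall.
Against Ward D: none yet — per-ward cap 2 leaves 2.
Binding limit: min(1, 2) = 1.

1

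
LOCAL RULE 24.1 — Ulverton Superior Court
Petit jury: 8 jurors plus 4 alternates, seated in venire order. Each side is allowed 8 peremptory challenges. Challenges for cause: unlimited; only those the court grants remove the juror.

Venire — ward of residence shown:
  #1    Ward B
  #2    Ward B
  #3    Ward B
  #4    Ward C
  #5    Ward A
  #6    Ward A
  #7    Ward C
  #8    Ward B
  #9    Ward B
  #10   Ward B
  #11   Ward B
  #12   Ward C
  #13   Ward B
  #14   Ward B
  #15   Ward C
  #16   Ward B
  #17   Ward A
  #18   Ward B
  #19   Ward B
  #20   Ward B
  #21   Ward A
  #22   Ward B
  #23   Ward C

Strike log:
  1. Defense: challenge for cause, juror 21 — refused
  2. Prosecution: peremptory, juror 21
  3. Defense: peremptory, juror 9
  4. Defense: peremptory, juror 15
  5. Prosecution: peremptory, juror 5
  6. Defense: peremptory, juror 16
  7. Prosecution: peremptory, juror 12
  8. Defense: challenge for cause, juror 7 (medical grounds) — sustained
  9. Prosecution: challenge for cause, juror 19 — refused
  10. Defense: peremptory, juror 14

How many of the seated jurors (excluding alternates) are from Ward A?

Removed: #5, #7, #9, #12, #14, #15, #16, #21.
Seated jurors 1–8: #1, #2, #3, #4, #6, #8, #10, #11 (alternates #13, #17, #18, #19 not counted).
Of those, in Ward A: #6 → 1.

1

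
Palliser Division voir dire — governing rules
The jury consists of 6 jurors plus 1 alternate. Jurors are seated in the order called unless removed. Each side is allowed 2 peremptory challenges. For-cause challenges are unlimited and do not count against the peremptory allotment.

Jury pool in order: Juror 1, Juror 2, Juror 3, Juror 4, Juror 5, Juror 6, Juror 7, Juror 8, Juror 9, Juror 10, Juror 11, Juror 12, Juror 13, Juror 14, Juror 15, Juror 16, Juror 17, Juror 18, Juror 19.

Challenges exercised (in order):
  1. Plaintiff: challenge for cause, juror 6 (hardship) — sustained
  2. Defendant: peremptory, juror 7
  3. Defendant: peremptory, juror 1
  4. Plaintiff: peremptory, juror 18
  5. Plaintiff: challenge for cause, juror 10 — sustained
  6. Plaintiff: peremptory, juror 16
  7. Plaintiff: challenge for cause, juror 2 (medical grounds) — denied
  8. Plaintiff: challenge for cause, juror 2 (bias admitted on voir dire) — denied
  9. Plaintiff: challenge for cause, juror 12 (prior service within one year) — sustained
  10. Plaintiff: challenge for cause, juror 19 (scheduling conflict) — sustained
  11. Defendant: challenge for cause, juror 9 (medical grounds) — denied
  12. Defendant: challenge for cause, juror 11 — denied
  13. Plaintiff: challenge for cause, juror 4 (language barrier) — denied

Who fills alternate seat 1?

Removed: #1, #6, #7, #10, #12, #16, #18, #19. (#2, #4, #9, #11 stay — for-cause denied.)
Seating in order: seats 1–6 → #2, #3, #4, #5, #8, #9; alternates → #11.
So alternate 1 is #11.

11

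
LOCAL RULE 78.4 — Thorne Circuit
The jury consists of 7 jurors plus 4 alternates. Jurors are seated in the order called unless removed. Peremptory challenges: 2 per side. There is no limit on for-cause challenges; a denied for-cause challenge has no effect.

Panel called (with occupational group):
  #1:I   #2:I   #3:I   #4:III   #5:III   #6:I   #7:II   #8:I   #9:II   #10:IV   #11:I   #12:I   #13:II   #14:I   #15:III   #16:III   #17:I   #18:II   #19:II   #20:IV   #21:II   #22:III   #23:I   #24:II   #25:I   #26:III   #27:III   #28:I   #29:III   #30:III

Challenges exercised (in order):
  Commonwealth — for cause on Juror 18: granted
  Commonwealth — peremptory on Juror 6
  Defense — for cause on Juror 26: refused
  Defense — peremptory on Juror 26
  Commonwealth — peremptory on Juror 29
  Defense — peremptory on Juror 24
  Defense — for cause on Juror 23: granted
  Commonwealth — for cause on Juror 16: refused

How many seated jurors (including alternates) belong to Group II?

2

Removed: #6, #18, #23, #24, #26, #29.
Seated (11 incl. alternates): #1, #2, #3, #4, #5, #7, #8, #9, #10, #11, #12.
Of those, in Group II: #7, #9 → 2.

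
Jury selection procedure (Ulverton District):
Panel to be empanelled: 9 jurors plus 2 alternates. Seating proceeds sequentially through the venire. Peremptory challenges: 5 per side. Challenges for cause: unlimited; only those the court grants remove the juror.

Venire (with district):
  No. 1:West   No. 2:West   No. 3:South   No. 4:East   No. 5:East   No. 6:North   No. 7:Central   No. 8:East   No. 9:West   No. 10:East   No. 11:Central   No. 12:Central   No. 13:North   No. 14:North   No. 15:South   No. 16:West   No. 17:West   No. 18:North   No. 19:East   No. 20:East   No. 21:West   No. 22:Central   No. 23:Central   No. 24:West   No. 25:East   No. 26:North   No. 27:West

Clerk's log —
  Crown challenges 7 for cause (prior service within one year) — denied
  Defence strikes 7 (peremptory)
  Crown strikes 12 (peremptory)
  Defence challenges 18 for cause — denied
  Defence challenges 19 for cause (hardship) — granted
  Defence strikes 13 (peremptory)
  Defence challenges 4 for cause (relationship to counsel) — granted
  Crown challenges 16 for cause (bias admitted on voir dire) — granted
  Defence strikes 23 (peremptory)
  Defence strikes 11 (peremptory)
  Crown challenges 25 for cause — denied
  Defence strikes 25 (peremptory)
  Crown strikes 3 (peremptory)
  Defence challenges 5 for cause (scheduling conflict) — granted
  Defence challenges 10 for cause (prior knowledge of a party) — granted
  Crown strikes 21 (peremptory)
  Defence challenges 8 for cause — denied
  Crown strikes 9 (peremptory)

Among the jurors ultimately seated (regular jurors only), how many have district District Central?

Removed: #3, #4, #5, #7, #9, #10, #11, #12, #13, #16, #19, #21, #23, #25.
Seated jurors 1–9: #1, #2, #6, #8, #14, #15, #17, #18, #20 (alternates #22, #24 not counted).
None of those are in District Central → 0.

0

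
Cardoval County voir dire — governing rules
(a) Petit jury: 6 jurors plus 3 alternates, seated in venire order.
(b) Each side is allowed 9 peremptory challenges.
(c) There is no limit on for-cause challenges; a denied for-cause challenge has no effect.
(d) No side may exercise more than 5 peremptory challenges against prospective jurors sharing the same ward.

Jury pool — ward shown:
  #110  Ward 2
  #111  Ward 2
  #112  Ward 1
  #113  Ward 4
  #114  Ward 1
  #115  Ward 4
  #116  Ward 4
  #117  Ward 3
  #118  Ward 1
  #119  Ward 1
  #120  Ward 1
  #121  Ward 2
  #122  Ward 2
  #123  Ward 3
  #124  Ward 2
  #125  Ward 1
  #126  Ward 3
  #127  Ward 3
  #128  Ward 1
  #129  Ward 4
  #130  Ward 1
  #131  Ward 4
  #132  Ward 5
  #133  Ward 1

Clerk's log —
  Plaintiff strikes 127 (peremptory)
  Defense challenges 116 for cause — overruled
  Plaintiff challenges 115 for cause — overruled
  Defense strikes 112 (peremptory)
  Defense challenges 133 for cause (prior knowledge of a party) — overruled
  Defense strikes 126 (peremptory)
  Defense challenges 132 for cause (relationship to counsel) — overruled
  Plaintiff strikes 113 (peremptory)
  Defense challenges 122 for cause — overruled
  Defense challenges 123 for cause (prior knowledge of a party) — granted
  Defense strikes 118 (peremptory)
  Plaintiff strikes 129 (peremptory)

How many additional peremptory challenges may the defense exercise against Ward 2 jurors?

Defense peremptories so far: #112, #126, #118 — 3 of 9 used, 6 left overall.
Against Ward 2: none yet — per-ward cap 5 leaves 5.
Binding limit: min(6, 5) = 5.

5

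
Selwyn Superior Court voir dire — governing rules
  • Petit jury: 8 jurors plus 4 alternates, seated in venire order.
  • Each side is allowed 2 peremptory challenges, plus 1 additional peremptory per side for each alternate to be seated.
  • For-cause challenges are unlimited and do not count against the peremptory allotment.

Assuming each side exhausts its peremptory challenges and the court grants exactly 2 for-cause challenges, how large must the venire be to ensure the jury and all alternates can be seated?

26

Seats to fill: 8 + 4 alternates = 12.
Peremptories: 2 + 1×4 = 6 per side × 2 sides = 12.
For-cause removals: 2.
Minimum venire: 12 + 12 + 2 = 26.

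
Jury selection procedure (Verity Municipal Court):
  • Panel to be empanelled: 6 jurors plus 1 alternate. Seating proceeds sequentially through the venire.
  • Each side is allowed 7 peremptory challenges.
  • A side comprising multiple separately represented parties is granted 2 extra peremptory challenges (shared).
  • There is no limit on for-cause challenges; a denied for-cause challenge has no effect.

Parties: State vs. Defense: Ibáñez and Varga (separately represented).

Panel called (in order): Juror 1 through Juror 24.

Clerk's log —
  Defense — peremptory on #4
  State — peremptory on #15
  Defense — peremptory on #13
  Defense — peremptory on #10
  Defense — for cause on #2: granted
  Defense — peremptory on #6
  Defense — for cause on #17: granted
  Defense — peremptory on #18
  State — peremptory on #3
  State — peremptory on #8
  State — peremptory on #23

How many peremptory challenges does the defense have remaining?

4

Defense allotment: 7 base + 2 multi-party = 9.
Defense peremptories used: #4, #13, #10, #6, #18 — 5 (for-cause on #2, #17 don't count).
Remaining: 9 − 5 = 4.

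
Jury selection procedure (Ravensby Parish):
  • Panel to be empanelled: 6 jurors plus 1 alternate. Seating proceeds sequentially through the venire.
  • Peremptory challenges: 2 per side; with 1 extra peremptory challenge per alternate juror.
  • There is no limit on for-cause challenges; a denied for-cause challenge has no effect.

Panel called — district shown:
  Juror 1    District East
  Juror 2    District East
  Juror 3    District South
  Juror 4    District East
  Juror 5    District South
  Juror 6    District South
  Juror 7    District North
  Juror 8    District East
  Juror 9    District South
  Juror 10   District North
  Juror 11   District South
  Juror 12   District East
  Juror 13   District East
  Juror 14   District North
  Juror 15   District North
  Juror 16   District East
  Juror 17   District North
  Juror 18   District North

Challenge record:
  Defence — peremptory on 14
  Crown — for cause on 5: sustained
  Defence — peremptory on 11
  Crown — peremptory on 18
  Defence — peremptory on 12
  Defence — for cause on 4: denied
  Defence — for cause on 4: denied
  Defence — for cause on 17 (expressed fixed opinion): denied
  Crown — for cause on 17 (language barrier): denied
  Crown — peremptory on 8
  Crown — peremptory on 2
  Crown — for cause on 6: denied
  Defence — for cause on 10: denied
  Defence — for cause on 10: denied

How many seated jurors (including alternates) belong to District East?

Removed: #2, #5, #8, #11, #12, #14, #18.
Seated (7 incl. alternates): #1, #3, #4, #6, #7, #9, #10.
Of those, in District East: #1, #4 → 2.

2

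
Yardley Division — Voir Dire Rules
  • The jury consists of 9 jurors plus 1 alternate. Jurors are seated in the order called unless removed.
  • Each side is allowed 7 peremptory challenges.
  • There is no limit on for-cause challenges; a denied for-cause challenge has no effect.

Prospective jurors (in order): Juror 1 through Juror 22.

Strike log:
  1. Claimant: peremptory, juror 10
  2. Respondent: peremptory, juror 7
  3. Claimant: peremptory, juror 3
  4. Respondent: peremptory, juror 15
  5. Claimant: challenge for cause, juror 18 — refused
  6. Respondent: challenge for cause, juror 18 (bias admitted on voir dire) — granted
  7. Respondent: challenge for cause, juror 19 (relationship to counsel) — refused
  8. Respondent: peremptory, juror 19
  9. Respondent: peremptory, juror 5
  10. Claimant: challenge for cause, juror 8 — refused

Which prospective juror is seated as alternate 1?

14

Removed: #3, #5, #7, #10, #15, #18, #19. (#8 stays — for-cause denied.)
Filling seats in venire order through position 10: #1, #2, #4, #6, #8, #9, #11, #12, #13, #14.
So alternate 1 is #14.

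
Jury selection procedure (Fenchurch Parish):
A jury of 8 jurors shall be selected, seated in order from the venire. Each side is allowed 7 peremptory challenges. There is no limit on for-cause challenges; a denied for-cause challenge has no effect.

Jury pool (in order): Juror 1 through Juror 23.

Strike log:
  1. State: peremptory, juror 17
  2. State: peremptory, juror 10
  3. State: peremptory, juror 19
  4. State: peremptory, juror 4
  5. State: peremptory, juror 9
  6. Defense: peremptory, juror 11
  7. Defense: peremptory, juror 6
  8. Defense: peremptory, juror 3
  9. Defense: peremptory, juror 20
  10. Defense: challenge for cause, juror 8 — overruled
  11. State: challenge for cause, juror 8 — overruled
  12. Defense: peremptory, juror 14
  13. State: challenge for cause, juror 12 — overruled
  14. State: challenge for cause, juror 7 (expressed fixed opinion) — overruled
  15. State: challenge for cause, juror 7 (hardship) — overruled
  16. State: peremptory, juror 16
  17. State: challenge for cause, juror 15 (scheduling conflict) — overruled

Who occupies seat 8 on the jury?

Removed: #3, #4, #6, #9, #10, #11, #14, #16, #17, #19, #20. (#7, #8, #12, #15 stay — for-cause denied.)
Seating in order: seats 1–8 → #1, #2, #5, #7, #8, #12, #13, #15.
So seat 8 is #15.

15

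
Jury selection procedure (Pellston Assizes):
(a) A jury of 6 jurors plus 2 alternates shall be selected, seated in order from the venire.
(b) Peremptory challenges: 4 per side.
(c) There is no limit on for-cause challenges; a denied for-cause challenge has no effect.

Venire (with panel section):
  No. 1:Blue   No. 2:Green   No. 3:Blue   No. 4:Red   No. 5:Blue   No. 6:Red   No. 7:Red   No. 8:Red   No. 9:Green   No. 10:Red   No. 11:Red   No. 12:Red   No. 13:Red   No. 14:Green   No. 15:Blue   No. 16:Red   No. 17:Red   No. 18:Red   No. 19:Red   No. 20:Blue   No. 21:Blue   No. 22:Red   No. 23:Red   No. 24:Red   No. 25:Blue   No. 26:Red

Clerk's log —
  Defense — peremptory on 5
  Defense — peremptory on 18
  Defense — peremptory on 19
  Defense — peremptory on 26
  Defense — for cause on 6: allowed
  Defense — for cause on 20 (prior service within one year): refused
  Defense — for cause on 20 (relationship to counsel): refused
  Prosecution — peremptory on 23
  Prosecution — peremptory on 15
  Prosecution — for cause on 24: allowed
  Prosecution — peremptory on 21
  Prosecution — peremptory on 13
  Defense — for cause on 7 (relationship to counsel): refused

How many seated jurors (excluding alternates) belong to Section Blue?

Removed: #5, #6, #13, #15, #18, #19, #21, #23, #24, #26.
Seated jurors 1–6: #1, #2, #3, #4, #7, #8 (alternates #9, #10 not counted).
Of those, in Section Blue: #1, #3 → 2.

2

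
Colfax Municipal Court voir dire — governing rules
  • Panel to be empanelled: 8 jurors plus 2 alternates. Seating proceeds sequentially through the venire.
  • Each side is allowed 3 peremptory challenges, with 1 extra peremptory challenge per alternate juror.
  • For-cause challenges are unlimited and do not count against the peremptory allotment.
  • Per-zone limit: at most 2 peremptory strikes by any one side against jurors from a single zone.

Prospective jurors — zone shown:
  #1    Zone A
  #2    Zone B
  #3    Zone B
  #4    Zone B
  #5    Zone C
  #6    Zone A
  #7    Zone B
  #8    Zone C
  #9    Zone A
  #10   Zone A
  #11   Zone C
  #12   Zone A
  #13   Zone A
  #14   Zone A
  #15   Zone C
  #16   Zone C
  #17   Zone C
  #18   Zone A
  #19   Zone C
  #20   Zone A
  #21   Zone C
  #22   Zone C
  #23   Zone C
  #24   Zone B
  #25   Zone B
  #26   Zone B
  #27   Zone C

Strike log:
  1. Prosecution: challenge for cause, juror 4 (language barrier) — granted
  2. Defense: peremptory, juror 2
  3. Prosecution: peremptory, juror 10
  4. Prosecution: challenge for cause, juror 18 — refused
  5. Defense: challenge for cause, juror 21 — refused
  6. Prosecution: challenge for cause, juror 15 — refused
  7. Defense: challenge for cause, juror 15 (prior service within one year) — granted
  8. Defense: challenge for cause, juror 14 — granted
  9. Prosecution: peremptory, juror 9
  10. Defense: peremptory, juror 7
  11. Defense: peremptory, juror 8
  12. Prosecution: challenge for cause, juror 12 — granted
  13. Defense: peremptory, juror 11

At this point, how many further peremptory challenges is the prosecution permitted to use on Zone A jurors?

Prosecution peremptories so far: #10, #9 — 2 of 5 used, 3 left overall.
Against Zone A: #10, #9 — 2 used; per-zone cap 2 leaves 0.
Binding limit: min(3, 0) = 0.

0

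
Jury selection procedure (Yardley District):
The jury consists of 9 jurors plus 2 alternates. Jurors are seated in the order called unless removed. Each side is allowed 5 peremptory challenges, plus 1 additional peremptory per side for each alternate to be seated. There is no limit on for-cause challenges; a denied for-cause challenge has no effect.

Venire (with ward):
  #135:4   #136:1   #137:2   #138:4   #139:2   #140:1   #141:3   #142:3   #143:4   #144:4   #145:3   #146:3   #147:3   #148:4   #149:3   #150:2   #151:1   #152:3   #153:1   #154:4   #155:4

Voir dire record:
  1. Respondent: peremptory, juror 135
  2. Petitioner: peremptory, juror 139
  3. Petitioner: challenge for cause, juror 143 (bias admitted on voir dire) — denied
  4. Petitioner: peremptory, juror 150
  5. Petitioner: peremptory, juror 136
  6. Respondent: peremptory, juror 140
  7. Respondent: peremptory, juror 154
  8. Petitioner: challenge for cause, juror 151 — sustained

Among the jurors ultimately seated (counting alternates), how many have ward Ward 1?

0

Removed: #135, #136, #139, #140, #150, #151, #154.
Seated (11 incl. alternates): #137, #138, #141, #142, #143, #144, #145, #146, #147, #148, #149.
None of those are in Ward 1 → 0.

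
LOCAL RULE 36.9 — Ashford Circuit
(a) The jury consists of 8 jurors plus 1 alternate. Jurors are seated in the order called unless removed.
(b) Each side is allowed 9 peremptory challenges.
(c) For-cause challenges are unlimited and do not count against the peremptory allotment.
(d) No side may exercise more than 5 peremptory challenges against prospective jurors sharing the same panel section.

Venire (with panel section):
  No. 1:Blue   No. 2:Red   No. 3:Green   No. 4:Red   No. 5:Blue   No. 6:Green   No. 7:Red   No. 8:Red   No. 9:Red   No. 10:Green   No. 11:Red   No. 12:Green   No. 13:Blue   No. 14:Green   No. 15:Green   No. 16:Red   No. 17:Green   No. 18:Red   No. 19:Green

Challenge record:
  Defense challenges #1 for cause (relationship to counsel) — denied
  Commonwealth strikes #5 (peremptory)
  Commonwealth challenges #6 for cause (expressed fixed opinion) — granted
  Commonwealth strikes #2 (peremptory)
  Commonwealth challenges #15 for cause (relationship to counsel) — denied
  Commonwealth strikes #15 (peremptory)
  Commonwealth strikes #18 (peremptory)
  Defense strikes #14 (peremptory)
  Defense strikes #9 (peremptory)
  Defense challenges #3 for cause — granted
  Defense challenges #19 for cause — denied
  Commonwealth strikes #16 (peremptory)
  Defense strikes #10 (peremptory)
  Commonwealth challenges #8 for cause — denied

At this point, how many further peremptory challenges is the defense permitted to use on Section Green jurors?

Defense peremptories so far: #14, #9, #10 — 3 of 9 used, 6 left overall.
Against Section Green: #14, #10 — 2 used; per-section cap 5 leaves 3.
Binding limit: min(6, 3) = 3.

3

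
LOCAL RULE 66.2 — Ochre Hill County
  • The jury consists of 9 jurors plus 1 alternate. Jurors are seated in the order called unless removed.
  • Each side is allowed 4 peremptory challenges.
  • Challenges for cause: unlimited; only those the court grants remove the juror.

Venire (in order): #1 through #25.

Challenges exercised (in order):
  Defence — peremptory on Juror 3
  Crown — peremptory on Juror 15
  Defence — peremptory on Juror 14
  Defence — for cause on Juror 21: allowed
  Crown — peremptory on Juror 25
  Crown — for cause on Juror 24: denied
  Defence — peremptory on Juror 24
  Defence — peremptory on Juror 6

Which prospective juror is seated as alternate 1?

Removed: #3, #6, #14, #15, #21, #24, #25.
Filling seats in venire order through position 10: #1, #2, #4, #5, #7, #8, #9, #10, #11, #12.
So alternate 1 is #12.

12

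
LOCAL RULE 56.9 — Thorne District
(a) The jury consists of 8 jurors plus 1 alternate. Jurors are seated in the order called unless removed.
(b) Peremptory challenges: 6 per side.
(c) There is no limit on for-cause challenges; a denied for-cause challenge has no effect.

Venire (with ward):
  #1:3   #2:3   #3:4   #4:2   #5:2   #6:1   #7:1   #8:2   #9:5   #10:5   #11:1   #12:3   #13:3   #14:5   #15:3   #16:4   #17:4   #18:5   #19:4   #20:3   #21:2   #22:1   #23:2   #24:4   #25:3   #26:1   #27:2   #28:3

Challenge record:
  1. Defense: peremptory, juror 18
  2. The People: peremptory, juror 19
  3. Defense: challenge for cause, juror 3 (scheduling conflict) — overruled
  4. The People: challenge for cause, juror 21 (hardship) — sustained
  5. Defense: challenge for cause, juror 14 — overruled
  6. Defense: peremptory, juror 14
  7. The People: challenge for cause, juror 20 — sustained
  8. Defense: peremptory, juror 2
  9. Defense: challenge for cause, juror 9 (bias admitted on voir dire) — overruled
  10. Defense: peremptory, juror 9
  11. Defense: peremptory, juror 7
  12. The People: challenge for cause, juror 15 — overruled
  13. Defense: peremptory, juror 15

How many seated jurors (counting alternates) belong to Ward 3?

Removed: #2, #7, #9, #14, #15, #18, #19, #20, #21.
Seated (9 incl. alternates): #1, #3, #4, #5, #6, #8, #10, #11, #12.
Of those, in Ward 3: #1, #12 → 2.

2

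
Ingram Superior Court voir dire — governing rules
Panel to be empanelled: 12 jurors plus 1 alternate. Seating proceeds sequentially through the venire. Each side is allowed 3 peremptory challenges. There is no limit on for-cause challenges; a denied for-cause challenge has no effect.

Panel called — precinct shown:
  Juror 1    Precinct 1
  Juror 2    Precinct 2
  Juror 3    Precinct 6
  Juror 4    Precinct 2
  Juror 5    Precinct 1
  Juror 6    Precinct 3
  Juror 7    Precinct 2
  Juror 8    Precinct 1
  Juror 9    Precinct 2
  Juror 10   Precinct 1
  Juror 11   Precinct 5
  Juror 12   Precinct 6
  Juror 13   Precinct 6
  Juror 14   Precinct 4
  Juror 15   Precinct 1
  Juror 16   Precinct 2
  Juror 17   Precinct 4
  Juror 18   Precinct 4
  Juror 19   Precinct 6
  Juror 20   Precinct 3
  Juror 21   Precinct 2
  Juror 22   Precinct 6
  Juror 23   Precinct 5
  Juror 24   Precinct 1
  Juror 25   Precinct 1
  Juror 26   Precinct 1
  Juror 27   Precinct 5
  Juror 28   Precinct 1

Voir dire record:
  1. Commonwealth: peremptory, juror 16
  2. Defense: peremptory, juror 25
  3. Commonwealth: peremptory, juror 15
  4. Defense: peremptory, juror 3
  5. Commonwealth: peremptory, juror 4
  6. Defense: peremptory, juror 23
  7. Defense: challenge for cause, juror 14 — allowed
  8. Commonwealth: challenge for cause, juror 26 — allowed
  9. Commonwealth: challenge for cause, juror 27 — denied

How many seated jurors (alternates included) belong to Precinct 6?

2

Removed: #3, #4, #14, #15, #16, #23, #25, #26.
Seated (13 incl. alternates): #1, #2, #5, #6, #7, #8, #9, #10, #11, #12, #13, #17, #18.
Of those, in Precinct 6: #12, #13 → 2.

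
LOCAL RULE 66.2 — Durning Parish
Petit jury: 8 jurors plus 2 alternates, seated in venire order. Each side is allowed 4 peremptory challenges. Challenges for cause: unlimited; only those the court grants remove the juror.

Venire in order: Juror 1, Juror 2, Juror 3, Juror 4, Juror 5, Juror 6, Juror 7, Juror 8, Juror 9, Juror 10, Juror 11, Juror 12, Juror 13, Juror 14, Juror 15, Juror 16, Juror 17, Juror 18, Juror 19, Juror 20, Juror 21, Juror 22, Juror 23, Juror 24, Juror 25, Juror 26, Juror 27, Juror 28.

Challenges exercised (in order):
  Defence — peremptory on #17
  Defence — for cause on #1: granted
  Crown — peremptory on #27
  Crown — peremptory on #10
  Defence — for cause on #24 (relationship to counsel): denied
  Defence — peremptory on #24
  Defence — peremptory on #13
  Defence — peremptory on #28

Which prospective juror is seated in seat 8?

9

Removed: #1, #10, #13, #17, #24, #27, #28.
Filling seats in venire order through position 8: #2, #3, #4, #5, #6, #7, #8, #9.
So seat 8 is #9.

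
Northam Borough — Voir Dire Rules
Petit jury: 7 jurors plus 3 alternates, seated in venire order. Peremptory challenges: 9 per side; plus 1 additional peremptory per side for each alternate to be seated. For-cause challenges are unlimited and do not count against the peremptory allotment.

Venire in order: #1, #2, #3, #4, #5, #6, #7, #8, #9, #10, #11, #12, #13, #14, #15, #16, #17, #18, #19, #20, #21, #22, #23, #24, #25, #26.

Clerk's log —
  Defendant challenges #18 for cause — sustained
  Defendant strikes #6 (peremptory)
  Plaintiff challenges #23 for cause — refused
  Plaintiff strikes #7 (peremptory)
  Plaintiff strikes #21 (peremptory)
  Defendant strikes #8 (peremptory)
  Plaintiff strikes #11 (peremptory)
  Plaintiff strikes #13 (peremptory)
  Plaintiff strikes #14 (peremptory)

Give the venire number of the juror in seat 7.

10

Removed: #6, #7, #8, #11, #13, #14, #18, #21. (#23 stays — for-cause denied.)
Seating in order: seats 1–7 → #1, #2, #3, #4, #5, #9, #10; alternates → #12, #15, #16.
So seat 7 is #10.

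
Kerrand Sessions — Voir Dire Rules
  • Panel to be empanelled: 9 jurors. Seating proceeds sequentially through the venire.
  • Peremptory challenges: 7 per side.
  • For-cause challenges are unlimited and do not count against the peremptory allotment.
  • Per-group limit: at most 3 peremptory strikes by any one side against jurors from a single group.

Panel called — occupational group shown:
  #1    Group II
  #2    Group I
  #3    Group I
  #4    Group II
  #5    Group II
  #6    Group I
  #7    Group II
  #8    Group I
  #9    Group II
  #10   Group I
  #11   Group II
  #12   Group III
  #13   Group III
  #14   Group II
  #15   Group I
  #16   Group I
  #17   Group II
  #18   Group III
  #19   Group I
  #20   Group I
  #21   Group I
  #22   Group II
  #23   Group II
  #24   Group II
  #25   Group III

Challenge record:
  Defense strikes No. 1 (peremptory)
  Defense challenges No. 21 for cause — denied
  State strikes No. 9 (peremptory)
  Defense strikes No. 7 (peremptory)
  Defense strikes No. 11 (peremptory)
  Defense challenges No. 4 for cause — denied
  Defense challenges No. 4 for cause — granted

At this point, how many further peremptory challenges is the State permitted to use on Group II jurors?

2

State peremptories so far: #9 — 1 of 7 used, 6 left overall.
Against Group II: #9 — 1 used; per-group cap 3 leaves 2.
Binding limit: min(6, 2) = 2.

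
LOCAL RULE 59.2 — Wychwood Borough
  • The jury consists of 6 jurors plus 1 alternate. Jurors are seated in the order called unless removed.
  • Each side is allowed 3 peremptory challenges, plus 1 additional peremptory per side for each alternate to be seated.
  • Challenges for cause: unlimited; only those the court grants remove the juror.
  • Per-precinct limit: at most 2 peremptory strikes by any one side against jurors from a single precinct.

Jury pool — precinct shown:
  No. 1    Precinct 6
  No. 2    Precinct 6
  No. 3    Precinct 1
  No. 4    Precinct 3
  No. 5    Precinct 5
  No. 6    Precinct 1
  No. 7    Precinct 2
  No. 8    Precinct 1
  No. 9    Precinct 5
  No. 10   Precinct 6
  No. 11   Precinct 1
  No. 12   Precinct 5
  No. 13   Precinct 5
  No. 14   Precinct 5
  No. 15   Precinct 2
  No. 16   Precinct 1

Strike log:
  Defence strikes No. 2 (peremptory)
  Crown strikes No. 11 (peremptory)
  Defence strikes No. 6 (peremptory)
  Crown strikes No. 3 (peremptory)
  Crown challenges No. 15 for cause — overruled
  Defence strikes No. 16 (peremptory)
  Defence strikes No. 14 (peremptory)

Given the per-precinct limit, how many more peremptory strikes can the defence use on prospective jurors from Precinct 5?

0

Defence peremptories so far: #2, #6, #16, #14 — 4 of 4 used, 0 left overall.
Against Precinct 5: #14 — 1 used; per-precinct cap 2 leaves 1.
Binding limit: min(0, 1) = 0.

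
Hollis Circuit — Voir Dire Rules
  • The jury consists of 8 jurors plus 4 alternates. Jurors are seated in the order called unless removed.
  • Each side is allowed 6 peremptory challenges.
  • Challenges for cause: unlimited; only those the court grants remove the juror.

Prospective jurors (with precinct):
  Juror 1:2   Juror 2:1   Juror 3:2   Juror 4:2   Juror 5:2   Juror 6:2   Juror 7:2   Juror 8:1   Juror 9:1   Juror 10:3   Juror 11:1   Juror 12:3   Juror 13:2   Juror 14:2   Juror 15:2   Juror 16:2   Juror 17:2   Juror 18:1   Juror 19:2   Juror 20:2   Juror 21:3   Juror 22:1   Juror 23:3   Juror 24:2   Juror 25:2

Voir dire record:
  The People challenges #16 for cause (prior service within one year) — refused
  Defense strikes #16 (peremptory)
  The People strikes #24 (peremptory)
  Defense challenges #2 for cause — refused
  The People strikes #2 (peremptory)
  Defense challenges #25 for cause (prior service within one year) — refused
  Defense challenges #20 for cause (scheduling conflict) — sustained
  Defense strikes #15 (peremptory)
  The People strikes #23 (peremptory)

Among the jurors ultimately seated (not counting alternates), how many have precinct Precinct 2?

6

Removed: #2, #15, #16, #20, #23, #24.
Seated jurors 1–8: #1, #3, #4, #5, #6, #7, #8, #9 (alternates #10, #11, #12, #13 not counted).
Of those, in Precinct 2: #1, #3, #4, #5, #6, #7 → 6.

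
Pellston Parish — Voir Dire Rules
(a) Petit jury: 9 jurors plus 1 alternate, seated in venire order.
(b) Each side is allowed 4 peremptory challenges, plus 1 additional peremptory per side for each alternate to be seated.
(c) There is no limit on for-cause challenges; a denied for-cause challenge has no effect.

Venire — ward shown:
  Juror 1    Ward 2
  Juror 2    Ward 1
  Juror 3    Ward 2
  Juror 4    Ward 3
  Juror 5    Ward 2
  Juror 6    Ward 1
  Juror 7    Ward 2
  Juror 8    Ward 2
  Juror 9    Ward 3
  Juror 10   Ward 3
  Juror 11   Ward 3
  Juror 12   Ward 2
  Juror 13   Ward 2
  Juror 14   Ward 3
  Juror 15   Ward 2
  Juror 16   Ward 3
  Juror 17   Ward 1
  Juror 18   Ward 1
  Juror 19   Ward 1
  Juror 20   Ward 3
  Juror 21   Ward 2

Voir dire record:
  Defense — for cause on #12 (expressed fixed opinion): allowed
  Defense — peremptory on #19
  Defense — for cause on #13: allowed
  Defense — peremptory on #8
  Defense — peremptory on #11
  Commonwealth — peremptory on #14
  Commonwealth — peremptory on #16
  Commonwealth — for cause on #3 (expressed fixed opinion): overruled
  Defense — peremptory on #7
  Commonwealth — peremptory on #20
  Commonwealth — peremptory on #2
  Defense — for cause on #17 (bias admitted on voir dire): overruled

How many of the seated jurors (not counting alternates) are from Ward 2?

4

Removed: #2, #7, #8, #11, #12, #13, #14, #16, #19, #20.
Seated jurors 1–9: #1, #3, #4, #5, #6, #9, #10, #15, #17 (alternates #18 not counted).
Of those, in Ward 2: #1, #3, #5, #15 → 4.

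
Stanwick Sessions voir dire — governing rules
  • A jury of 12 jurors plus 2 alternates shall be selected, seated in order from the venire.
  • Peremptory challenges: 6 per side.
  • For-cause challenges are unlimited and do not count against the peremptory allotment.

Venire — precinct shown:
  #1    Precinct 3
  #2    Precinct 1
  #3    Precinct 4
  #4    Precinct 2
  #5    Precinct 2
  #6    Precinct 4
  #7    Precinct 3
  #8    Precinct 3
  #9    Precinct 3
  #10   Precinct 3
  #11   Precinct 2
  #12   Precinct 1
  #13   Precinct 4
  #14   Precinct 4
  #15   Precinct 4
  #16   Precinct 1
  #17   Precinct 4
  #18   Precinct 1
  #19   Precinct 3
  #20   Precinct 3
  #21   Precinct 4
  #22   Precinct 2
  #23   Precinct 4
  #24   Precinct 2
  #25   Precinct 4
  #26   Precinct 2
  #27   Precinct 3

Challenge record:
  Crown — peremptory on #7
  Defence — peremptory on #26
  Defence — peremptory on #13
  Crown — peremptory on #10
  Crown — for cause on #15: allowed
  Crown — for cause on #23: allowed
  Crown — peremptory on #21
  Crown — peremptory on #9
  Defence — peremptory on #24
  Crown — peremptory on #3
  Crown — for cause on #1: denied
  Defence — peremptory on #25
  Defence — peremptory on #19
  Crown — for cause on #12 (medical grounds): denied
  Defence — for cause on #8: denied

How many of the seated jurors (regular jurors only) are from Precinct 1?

4

Removed: #3, #7, #9, #10, #13, #15, #19, #21, #23, #24, #25, #26.
Seated jurors 1–12: #1, #2, #4, #5, #6, #8, #11, #12, #14, #16, #17, #18 (alternates #20, #22 not counted).
Of those, in Precinct 1: #2, #12, #16, #18 → 4.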